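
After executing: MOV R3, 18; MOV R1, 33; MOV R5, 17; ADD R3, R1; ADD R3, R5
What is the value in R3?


Register state trace:
  MOV R3, 18  → R3 = 18
  MOV R1, 33  → R1 = 33
  MOV R5, 17  → R5 = 17
  ADD R3, R1  → R3 = 18 + 33 = 51
  ADD R3, R5  → R3 = 51 + 17 = 68
Final: R3 = 68

68


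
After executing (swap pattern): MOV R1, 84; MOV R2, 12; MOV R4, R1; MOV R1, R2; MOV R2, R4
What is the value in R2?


Register state trace (swap pattern):
  MOV R1, 84  → R1 = 84
  MOV R2, 12  → R2 = 12
  MOV R4, R1  → R4 = 84  (save R1)
  MOV R1, R2  → R1 = 12  (R1 gets R2's value)
  MOV R2, R4  → R2 = 84  (R2 gets saved value)
Final: R2 = 84

84


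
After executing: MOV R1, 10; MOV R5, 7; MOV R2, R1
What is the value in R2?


Register state trace:
  MOV R1, 10  → R1 = 10
  MOV R5, 7  → R5 = 7
  MOV R2, R1  → R2 = 10
Final: R2 = 10

10


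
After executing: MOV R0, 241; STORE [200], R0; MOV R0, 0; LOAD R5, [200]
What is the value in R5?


Register and memory trace:
  MOV R0, 241  → R0 = 241
  STORE [200], R0  → mem[200] = 241
  MOV R0, 0  → R0 = 0
  LOAD R5, [200]  → R5 = mem[200] = 241
Final: R5 = 241

241


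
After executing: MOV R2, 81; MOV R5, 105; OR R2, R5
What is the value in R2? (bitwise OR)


Register state trace:
  MOV R2, 81  → R2 = 81 (0b01010001)
  MOV R5, 105  → R5 = 105 (0b01101001)
  OR R2, R5   → R2 = 81 OR 105 = 121 (0b01111001)
Final: R2 = 121

121


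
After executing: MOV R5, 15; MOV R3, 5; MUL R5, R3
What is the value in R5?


Register state trace:
  MOV R5, 15  → R5 = 15
  MOV R3, 5  → R3 = 5
  MUL R5, R3  → R5 = 15 * 5 = 75
Final: R5 = 75

75


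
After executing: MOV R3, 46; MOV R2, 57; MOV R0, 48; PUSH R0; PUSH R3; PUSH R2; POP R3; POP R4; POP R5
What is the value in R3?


Stack trace (top is rightmost):
  MOV R3, 46  → R3 = 46
  MOV R2, 57  → R2 = 57
  MOV R0, 48  → R0 = 48
  PUSH R0  → stack: [48]
  PUSH R3  → stack: [48, 46]
  PUSH R2  → stack: [48, 46, 57]
  POP R3  → R3 = 57, stack: [48, 46]
  POP R4  → R4 = 46, stack: [48]
  POP R5  → R5 = 48, stack: []
Final: R3 = 57

57


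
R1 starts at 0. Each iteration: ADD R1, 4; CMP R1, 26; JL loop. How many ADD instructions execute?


Loop trace (R1 starts at 0, target 26, step 4):
  ADD #1: R1 = 0 + 4 = 4  → 4 < 26, loop
  ADD #2: R1 = 4 + 4 = 8  → 8 < 26, loop
  ADD #3: R1 = 8 + 4 = 12  → 12 < 26, loop
  ADD #4: R1 = 12 + 4 = 16  → 16 < 26, loop
  ADD #5: R1 = 16 + 4 = 20  → 20 < 26, loop
  ADD #6: R1 = 20 + 4 = 24  → 24 < 26, loop
  ADD #7: R1 = 24 + 4 = 28  → 28 >= 26, exit
Total ADD instructions: 7

7


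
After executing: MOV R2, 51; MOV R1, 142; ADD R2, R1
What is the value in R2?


Register state trace:
  MOV R2, 51  → R2 = 51
  MOV R1, 142  → R1 = 142
  ADD R2, R1  → R2 = 51 + 142 = 193
Final: R2 = 193

193


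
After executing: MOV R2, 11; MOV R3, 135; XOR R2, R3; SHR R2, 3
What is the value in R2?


Register state trace:
  MOV R2, 11  → R2 = 11 (0b00001011)
  MOV R3, 135  → R3 = 135 (0b10000111)
  XOR R2, R3  → R2 = 11 XOR 135 = 140 (0b10001100)
  SHR R2, 3  → R2 = 140 >> 3 = 17
Final: R2 = 17

17


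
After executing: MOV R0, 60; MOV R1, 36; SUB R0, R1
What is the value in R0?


Register state trace:
  MOV R0, 60  → R0 = 60
  MOV R1, 36  → R1 = 36
  SUB R0, R1  → R0 = 60 - 36 = 24
Final: R0 = 24

24


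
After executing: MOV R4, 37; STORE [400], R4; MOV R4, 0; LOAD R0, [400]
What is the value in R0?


Register and memory trace:
  MOV R4, 37  → R4 = 37
  STORE [400], R4  → mem[400] = 37
  MOV R4, 0  → R4 = 0
  LOAD R0, [400]  → R0 = mem[400] = 37
Final: R0 = 37

37


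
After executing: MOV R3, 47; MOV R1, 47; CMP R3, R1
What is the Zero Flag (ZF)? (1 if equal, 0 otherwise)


Register state trace:
  MOV R3, 47  → R3 = 47
  MOV R1, 47  → R1 = 47
  CMP R3, R1  → computes 47 - 47 = 0
  Result is zero, so values are equal
ZF = 1

1


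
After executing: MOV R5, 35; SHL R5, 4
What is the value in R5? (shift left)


Register state trace:
  MOV R5, 35  → R5 = 35
  SHL R5, 4  → R5 = 35 << 4 = 35 * 2^4 = 560
Final: R5 = 560

560


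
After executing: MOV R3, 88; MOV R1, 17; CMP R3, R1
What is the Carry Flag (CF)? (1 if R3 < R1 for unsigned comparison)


Register state trace:
  MOV R3, 88  → R3 = 88
  MOV R1, 17  → R1 = 17
  CMP R3, R1  → unsigned 88 - 17: no borrow
  88 >= 17, so CF = 0
CF = 0

0


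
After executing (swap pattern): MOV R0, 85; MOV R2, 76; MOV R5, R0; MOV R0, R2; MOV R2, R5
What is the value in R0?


Register state trace (swap pattern):
  MOV R0, 85  → R0 = 85
  MOV R2, 76  → R2 = 76
  MOV R5, R0  → R5 = 85  (save R0)
  MOV R0, R2  → R0 = 76  (R0 gets R2's value)
  MOV R2, R5  → R2 = 85  (R2 gets saved value)
Final: R0 = 76

76


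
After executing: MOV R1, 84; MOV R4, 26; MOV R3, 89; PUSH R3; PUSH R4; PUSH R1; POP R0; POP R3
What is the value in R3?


Stack trace (top is rightmost):
  MOV R1, 84  → R1 = 84
  MOV R4, 26  → R4 = 26
  MOV R3, 89  → R3 = 89
  PUSH R3  → stack: [89]
  PUSH R4  → stack: [89, 26]
  PUSH R1  → stack: [89, 26, 84]
  POP R0  → R0 = 84, stack: [89, 26]
  POP R3  → R3 = 26, stack: [89]
Final: R3 = 26

26


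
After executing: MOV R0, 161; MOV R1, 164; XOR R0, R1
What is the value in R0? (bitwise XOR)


Register state trace:
  MOV R0, 161  → R0 = 161 (0b10100001)
  MOV R1, 164  → R1 = 164 (0b10100100)
  XOR R0, R1  → R0 = 161 XOR 164 = 5 (0b00000101)
Final: R0 = 5

5


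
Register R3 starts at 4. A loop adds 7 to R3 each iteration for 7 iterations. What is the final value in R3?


Starting value: R3 = 4
  Iter 1: R3 = 4 + 7 = 11
  Iter 2: R3 = 11 + 7 = 18
  Iter 3: R3 = 18 + 7 = 25
  Iter 4: R3 = 25 + 7 = 32
  Iter 5: R3 = 32 + 7 = 39
  Iter 6: R3 = 39 + 7 = 46
  Iter 7: R3 = 46 + 7 = 53
Final: R3 = 53

53


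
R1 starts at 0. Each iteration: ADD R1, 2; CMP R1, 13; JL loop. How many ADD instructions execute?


Loop trace (R1 starts at 0, target 13, step 2):
  ADD #1: R1 = 0 + 2 = 2  → 2 < 13, loop
  ADD #2: R1 = 2 + 2 = 4  → 4 < 13, loop
  ADD #3: R1 = 4 + 2 = 6  → 6 < 13, loop
  ADD #4: R1 = 6 + 2 = 8  → 8 < 13, loop
  ADD #5: R1 = 8 + 2 = 10  → 10 < 13, loop
  ADD #6: R1 = 10 + 2 = 12  → 12 < 13, loop
  ADD #7: R1 = 12 + 2 = 14  → 14 >= 13, exit
Total ADD instructions: 7

7


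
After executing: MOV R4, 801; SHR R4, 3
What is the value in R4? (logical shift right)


Register state trace:
  MOV R4, 801  → R4 = 801
  SHR R4, 3  → R4 = 801 >> 3 = 801 // 2^3 = 100
Final: R4 = 100

100


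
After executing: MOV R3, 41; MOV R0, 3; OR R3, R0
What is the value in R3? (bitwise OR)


Register state trace:
  MOV R3, 41  → R3 = 41 (0b00101001)
  MOV R0, 3  → R0 = 3 (0b00000011)
  OR R3, R0   → R3 = 41 OR 3 = 43 (0b00101011)
Final: R3 = 43

43


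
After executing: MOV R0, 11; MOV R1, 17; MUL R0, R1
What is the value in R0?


Register state trace:
  MOV R0, 11  → R0 = 11
  MOV R1, 17  → R1 = 17
  MUL R0, R1  → R0 = 11 * 17 = 187
Final: R0 = 187

187


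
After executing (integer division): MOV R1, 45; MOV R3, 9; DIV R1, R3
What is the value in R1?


Register state trace:
  MOV R1, 45  → R1 = 45
  MOV R3, 9  → R3 = 9
  DIV R1, R3  → R1 = 45 // 9 = 5
Final: R1 = 5

5


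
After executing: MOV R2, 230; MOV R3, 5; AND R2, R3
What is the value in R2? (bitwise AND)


Register state trace:
  MOV R2, 230  → R2 = 230 (0b11100110)
  MOV R3, 5  → R3 = 5 (0b00000101)
  AND R2, R3  → R2 = 230 AND 5 = 4 (0b00000100)
Final: R2 = 4

4


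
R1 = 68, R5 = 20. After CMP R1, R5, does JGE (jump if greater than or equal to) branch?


Trace:
  R1 = 68, R5 = 20
  CMP R1, R5  → compares 68 vs 20
  JGE checks: is 68 greater than or equal to 20?
  68 > 20, so condition is true
Branch taken: Yes

Yes


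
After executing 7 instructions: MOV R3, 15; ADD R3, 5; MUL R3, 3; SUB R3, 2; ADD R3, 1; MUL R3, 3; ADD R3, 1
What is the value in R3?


Register state trace:
  MOV R3, 15  → R3 = 15
  ADD R3, 5  → R3 = 15 + 5 = 20
  MUL R3, 3  → R3 = 20 * 3 = 60
  SUB R3, 2  → R3 = 60 - 2 = 58
  ADD R3, 1  → R3 = 58 + 1 = 59
  MUL R3, 3  → R3 = 59 * 3 = 177
  ADD R3, 1  → R3 = 177 + 1 = 178
Final: R3 = 178

178


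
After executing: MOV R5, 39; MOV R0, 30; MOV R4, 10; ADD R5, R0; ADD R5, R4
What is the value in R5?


Register state trace:
  MOV R5, 39  → R5 = 39
  MOV R0, 30  → R0 = 30
  MOV R4, 10  → R4 = 10
  ADD R5, R0  → R5 = 39 + 30 = 69
  ADD R5, R4  → R5 = 69 + 10 = 79
Final: R5 = 79

79


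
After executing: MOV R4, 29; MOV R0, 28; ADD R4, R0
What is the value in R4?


Register state trace:
  MOV R4, 29  → R4 = 29
  MOV R0, 28  → R0 = 28
  ADD R4, R0  → R4 = 29 + 28 = 57
Final: R4 = 57

57


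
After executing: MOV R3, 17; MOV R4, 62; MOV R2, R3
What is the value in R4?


Register state trace:
  MOV R3, 17  → R3 = 17
  MOV R4, 62  → R4 = 62
  MOV R2, R3  → R2 = 17
Final: R4 = 62

62


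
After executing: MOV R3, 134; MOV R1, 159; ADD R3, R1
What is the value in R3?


Register state trace:
  MOV R3, 134  → R3 = 134
  MOV R1, 159  → R1 = 159
  ADD R3, R1  → R3 = 134 + 159 = 293
Final: R3 = 293

293


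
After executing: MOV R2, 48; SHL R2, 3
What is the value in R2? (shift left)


Register state trace:
  MOV R2, 48  → R2 = 48
  SHL R2, 3  → R2 = 48 << 3 = 48 * 2^3 = 384
Final: R2 = 384

384


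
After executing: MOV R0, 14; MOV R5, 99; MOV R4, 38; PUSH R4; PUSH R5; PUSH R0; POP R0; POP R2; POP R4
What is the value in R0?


Stack trace (top is rightmost):
  MOV R0, 14  → R0 = 14
  MOV R5, 99  → R5 = 99
  MOV R4, 38  → R4 = 38
  PUSH R4  → stack: [38]
  PUSH R5  → stack: [38, 99]
  PUSH R0  → stack: [38, 99, 14]
  POP R0  → R0 = 14, stack: [38, 99]
  POP R2  → R2 = 99, stack: [38]
  POP R4  → R4 = 38, stack: []
Final: R0 = 14

14


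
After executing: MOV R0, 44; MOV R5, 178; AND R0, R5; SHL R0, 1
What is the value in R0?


Register state trace:
  MOV R0, 44  → R0 = 44 (0b00101100)
  MOV R5, 178  → R5 = 178 (0b10110010)
  AND R0, R5  → R0 = 44 AND 178 = 32 (0b00100000)
  SHL R0, 1  → R0 = 32 << 1 = 64
Final: R0 = 64

64


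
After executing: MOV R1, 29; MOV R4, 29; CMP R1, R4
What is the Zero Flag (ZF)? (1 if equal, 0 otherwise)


Register state trace:
  MOV R1, 29  → R1 = 29
  MOV R4, 29  → R4 = 29
  CMP R1, R4  → computes 29 - 29 = 0
  Result is zero, so values are equal
ZF = 1

1


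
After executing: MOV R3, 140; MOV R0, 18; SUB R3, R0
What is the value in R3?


Register state trace:
  MOV R3, 140  → R3 = 140
  MOV R0, 18  → R0 = 18
  SUB R3, R0  → R3 = 140 - 18 = 122
Final: R3 = 122

122


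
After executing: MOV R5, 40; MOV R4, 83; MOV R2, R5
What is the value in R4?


Register state trace:
  MOV R5, 40  → R5 = 40
  MOV R4, 83  → R4 = 83
  MOV R2, R5  → R2 = 40
Final: R4 = 83

83


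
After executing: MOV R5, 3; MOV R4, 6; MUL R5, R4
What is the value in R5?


Register state trace:
  MOV R5, 3  → R5 = 3
  MOV R4, 6  → R4 = 6
  MUL R5, R4  → R5 = 3 * 6 = 18
Final: R5 = 18

18


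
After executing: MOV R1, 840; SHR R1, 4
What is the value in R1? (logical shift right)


Register state trace:
  MOV R1, 840  → R1 = 840
  SHR R1, 4  → R1 = 840 >> 4 = 840 // 2^4 = 52
Final: R1 = 52

52


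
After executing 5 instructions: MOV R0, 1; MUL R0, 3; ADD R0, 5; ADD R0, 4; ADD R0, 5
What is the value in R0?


Register state trace:
  MOV R0, 1  → R0 = 1
  MUL R0, 3  → R0 = 1 * 3 = 3
  ADD R0, 5  → R0 = 3 + 5 = 8
  ADD R0, 4  → R0 = 8 + 4 = 12
  ADD R0, 5  → R0 = 12 + 5 = 17
Final: R0 = 17

17


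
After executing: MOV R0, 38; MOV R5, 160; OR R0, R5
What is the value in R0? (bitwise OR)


Register state trace:
  MOV R0, 38  → R0 = 38 (0b00100110)
  MOV R5, 160  → R5 = 160 (0b10100000)
  OR R0, R5   → R0 = 38 OR 160 = 166 (0b10100110)
Final: R0 = 166

166


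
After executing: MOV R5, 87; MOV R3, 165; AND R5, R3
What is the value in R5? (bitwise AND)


Register state trace:
  MOV R5, 87  → R5 = 87 (0b01010111)
  MOV R3, 165  → R3 = 165 (0b10100101)
  AND R5, R3  → R5 = 87 AND 165 = 5 (0b00000101)
Final: R5 = 5

5


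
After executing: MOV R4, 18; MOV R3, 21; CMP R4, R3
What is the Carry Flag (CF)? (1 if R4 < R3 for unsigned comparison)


Register state trace:
  MOV R4, 18  → R4 = 18
  MOV R3, 21  → R3 = 21
  CMP R4, R3  → unsigned 18 - 21: borrow occurs
  18 < 21, so CF = 1
CF = 1

1


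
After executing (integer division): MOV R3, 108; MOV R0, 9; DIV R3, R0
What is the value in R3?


Register state trace:
  MOV R3, 108  → R3 = 108
  MOV R0, 9  → R0 = 9
  DIV R3, R0  → R3 = 108 // 9 = 12
Final: R3 = 12

12


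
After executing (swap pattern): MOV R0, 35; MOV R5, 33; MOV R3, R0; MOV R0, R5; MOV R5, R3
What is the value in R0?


Register state trace (swap pattern):
  MOV R0, 35  → R0 = 35
  MOV R5, 33  → R5 = 33
  MOV R3, R0  → R3 = 35  (save R0)
  MOV R0, R5  → R0 = 33  (R0 gets R5's value)
  MOV R5, R3  → R5 = 35  (R5 gets saved value)
Final: R0 = 33

33


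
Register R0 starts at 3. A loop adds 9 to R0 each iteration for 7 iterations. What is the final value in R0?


Starting value: R0 = 3
  Iter 1: R0 = 3 + 9 = 12
  Iter 2: R0 = 12 + 9 = 21
  Iter 3: R0 = 21 + 9 = 30
  Iter 4: R0 = 30 + 9 = 39
  Iter 5: R0 = 39 + 9 = 48
  Iter 6: R0 = 48 + 9 = 57
  Iter 7: R0 = 57 + 9 = 66
Final: R0 = 66

66


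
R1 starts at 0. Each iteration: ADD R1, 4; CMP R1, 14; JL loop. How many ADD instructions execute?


Loop trace (R1 starts at 0, target 14, step 4):
  ADD #1: R1 = 0 + 4 = 4  → 4 < 14, loop
  ADD #2: R1 = 4 + 4 = 8  → 8 < 14, loop
  ADD #3: R1 = 8 + 4 = 12  → 12 < 14, loop
  ADD #4: R1 = 12 + 4 = 16  → 16 >= 14, exit
Total ADD instructions: 4

4


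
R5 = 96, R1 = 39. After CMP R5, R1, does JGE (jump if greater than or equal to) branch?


Trace:
  R5 = 96, R1 = 39
  CMP R5, R1  → compares 96 vs 39
  JGE checks: is 96 greater than or equal to 39?
  96 > 39, so condition is true
Branch taken: Yes

Yes


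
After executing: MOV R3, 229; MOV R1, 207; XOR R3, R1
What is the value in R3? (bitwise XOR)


Register state trace:
  MOV R3, 229  → R3 = 229 (0b11100101)
  MOV R1, 207  → R1 = 207 (0b11001111)
  XOR R3, R1  → R3 = 229 XOR 207 = 42 (0b00101010)
Final: R3 = 42

42


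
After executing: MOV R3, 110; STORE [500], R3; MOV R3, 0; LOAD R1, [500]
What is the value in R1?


Register and memory trace:
  MOV R3, 110  → R3 = 110
  STORE [500], R3  → mem[500] = 110
  MOV R3, 0  → R3 = 0
  LOAD R1, [500]  → R1 = mem[500] = 110
Final: R1 = 110

110


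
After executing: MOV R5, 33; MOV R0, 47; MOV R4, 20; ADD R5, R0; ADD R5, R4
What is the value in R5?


Register state trace:
  MOV R5, 33  → R5 = 33
  MOV R0, 47  → R0 = 47
  MOV R4, 20  → R4 = 20
  ADD R5, R0  → R5 = 33 + 47 = 80
  ADD R5, R4  → R5 = 80 + 20 = 100
Final: R5 = 100

100


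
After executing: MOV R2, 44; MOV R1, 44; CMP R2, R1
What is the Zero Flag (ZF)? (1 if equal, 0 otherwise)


Register state trace:
  MOV R2, 44  → R2 = 44
  MOV R1, 44  → R1 = 44
  CMP R2, R1  → computes 44 - 44 = 0
  Result is zero, so values are equal
ZF = 1

1


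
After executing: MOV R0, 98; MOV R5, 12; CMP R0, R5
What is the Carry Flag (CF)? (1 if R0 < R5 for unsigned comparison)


Register state trace:
  MOV R0, 98  → R0 = 98
  MOV R5, 12  → R5 = 12
  CMP R0, R5  → unsigned 98 - 12: no borrow
  98 >= 12, so CF = 0
CF = 0

0


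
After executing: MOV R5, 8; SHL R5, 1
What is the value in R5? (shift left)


Register state trace:
  MOV R5, 8  → R5 = 8
  SHL R5, 1  → R5 = 8 << 1 = 8 * 2^1 = 16
Final: R5 = 16

16


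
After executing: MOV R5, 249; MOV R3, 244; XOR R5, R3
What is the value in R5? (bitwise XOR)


Register state trace:
  MOV R5, 249  → R5 = 249 (0b11111001)
  MOV R3, 244  → R3 = 244 (0b11110100)
  XOR R5, R3  → R5 = 249 XOR 244 = 13 (0b00001101)
Final: R5 = 13

13


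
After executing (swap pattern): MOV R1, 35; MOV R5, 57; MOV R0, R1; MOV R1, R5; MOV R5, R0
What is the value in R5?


Register state trace (swap pattern):
  MOV R1, 35  → R1 = 35
  MOV R5, 57  → R5 = 57
  MOV R0, R1  → R0 = 35  (save R1)
  MOV R1, R5  → R1 = 57  (R1 gets R5's value)
  MOV R5, R0  → R5 = 35  (R5 gets saved value)
Final: R5 = 35

35


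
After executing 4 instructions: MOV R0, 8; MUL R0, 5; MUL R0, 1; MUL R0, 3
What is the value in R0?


Register state trace:
  MOV R0, 8  → R0 = 8
  MUL R0, 5  → R0 = 8 * 5 = 40
  MUL R0, 1  → R0 = 40 * 1 = 40
  MUL R0, 3  → R0 = 40 * 3 = 120
Final: R0 = 120

120


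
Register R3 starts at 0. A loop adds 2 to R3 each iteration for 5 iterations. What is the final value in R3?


Starting value: R3 = 0
  Iter 1: R3 = 0 + 2 = 2
  Iter 2: R3 = 2 + 2 = 4
  Iter 3: R3 = 4 + 2 = 6
  Iter 4: R3 = 6 + 2 = 8
  Iter 5: R3 = 8 + 2 = 10
Final: R3 = 10

10


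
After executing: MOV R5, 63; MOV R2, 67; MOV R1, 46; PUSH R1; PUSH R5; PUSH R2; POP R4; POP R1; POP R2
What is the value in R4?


Stack trace (top is rightmost):
  MOV R5, 63  → R5 = 63
  MOV R2, 67  → R2 = 67
  MOV R1, 46  → R1 = 46
  PUSH R1  → stack: [46]
  PUSH R5  → stack: [46, 63]
  PUSH R2  → stack: [46, 63, 67]
  POP R4  → R4 = 67, stack: [46, 63]
  POP R1  → R1 = 63, stack: [46]
  POP R2  → R2 = 46, stack: []
Final: R4 = 67

67


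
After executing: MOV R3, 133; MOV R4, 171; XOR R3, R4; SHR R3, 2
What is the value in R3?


Register state trace:
  MOV R3, 133  → R3 = 133 (0b10000101)
  MOV R4, 171  → R4 = 171 (0b10101011)
  XOR R3, R4  → R3 = 133 XOR 171 = 46 (0b00101110)
  SHR R3, 2  → R3 = 46 >> 2 = 11
Final: R3 = 11

11


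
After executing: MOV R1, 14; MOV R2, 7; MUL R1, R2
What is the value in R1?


Register state trace:
  MOV R1, 14  → R1 = 14
  MOV R2, 7  → R2 = 7
  MUL R1, R2  → R1 = 14 * 7 = 98
Final: R1 = 98

98


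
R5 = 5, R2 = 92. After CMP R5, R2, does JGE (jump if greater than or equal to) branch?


Trace:
  R5 = 5, R2 = 92
  CMP R5, R2  → compares 5 vs 92
  JGE checks: is 5 greater than or equal to 92?
  5 < 92, so condition is false
Branch taken: No

No


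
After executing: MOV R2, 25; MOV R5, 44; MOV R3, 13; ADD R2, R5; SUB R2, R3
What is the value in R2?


Register state trace:
  MOV R2, 25  → R2 = 25
  MOV R5, 44  → R5 = 44
  MOV R3, 13  → R3 = 13
  ADD R2, R5  → R2 = 25 + 44 = 69
  SUB R2, R3  → R2 = 69 - 13 = 56
Final: R2 = 56

56


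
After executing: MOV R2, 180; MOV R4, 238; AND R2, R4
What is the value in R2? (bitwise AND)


Register state trace:
  MOV R2, 180  → R2 = 180 (0b10110100)
  MOV R4, 238  → R4 = 238 (0b11101110)
  AND R2, R4  → R2 = 180 AND 238 = 164 (0b10100100)
Final: R2 = 164

164


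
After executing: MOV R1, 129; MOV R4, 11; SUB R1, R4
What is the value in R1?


Register state trace:
  MOV R1, 129  → R1 = 129
  MOV R4, 11  → R4 = 11
  SUB R1, R4  → R1 = 129 - 11 = 118
Final: R1 = 118

118


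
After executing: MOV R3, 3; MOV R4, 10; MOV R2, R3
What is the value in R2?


Register state trace:
  MOV R3, 3  → R3 = 3
  MOV R4, 10  → R4 = 10
  MOV R2, R3  → R2 = 3
Final: R2 = 3

3


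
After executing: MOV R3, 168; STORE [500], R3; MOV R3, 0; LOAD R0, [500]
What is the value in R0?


Register and memory trace:
  MOV R3, 168  → R3 = 168
  STORE [500], R3  → mem[500] = 168
  MOV R3, 0  → R3 = 0
  LOAD R0, [500]  → R0 = mem[500] = 168
Final: R0 = 168

168


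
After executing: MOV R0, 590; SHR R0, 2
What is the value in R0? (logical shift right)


Register state trace:
  MOV R0, 590  → R0 = 590
  SHR R0, 2  → R0 = 590 >> 2 = 590 // 2^2 = 147
Final: R0 = 147

147


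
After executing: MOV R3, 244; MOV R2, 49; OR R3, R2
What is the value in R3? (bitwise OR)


Register state trace:
  MOV R3, 244  → R3 = 244 (0b11110100)
  MOV R2, 49  → R2 = 49 (0b00110001)
  OR R3, R2   → R3 = 244 OR 49 = 245 (0b11110101)
Final: R3 = 245

245


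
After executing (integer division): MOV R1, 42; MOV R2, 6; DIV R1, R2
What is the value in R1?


Register state trace:
  MOV R1, 42  → R1 = 42
  MOV R2, 6  → R2 = 6
  DIV R1, R2  → R1 = 42 // 6 = 7
Final: R1 = 7

7


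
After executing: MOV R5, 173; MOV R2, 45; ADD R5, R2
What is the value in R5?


Register state trace:
  MOV R5, 173  → R5 = 173
  MOV R2, 45  → R2 = 45
  ADD R5, R2  → R5 = 173 + 45 = 218
Final: R5 = 218

218


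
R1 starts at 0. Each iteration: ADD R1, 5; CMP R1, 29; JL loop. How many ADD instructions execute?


Loop trace (R1 starts at 0, target 29, step 5):
  ADD #1: R1 = 0 + 5 = 5  → 5 < 29, loop
  ADD #2: R1 = 5 + 5 = 10  → 10 < 29, loop
  ADD #3: R1 = 10 + 5 = 15  → 15 < 29, loop
  ADD #4: R1 = 15 + 5 = 20  → 20 < 29, loop
  ADD #5: R1 = 20 + 5 = 25  → 25 < 29, loop
  ADD #6: R1 = 25 + 5 = 30  → 30 >= 29, exit
Total ADD instructions: 6

6


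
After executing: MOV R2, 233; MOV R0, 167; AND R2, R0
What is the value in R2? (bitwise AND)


Register state trace:
  MOV R2, 233  → R2 = 233 (0b11101001)
  MOV R0, 167  → R0 = 167 (0b10100111)
  AND R2, R0  → R2 = 233 AND 167 = 161 (0b10100001)
Final: R2 = 161

161


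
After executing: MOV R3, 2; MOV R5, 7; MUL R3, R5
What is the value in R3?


Register state trace:
  MOV R3, 2  → R3 = 2
  MOV R5, 7  → R5 = 7
  MUL R3, R5  → R3 = 2 * 7 = 14
Final: R3 = 14

14


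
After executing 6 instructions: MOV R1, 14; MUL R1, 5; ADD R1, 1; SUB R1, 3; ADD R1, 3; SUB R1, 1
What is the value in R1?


Register state trace:
  MOV R1, 14  → R1 = 14
  MUL R1, 5  → R1 = 14 * 5 = 70
  ADD R1, 1  → R1 = 70 + 1 = 71
  SUB R1, 3  → R1 = 71 - 3 = 68
  ADD R1, 3  → R1 = 68 + 3 = 71
  SUB R1, 1  → R1 = 71 - 1 = 70
Final: R1 = 70

70


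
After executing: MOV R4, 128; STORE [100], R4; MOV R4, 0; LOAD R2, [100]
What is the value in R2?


Register and memory trace:
  MOV R4, 128  → R4 = 128
  STORE [100], R4  → mem[100] = 128
  MOV R4, 0  → R4 = 0
  LOAD R2, [100]  → R2 = mem[100] = 128
Final: R2 = 128

128


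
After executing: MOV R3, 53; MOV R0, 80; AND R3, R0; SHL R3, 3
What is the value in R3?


Register state trace:
  MOV R3, 53  → R3 = 53 (0b00110101)
  MOV R0, 80  → R0 = 80 (0b01010000)
  AND R3, R0  → R3 = 53 AND 80 = 16 (0b00010000)
  SHL R3, 3  → R3 = 16 << 3 = 128
Final: R3 = 128

128


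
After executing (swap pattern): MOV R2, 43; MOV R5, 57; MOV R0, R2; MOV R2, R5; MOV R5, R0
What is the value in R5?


Register state trace (swap pattern):
  MOV R2, 43  → R2 = 43
  MOV R5, 57  → R5 = 57
  MOV R0, R2  → R0 = 43  (save R2)
  MOV R2, R5  → R2 = 57  (R2 gets R5's value)
  MOV R5, R0  → R5 = 43  (R5 gets saved value)
Final: R5 = 43

43


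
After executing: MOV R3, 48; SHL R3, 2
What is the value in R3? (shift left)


Register state trace:
  MOV R3, 48  → R3 = 48
  SHL R3, 2  → R3 = 48 << 2 = 48 * 2^2 = 192
Final: R3 = 192

192


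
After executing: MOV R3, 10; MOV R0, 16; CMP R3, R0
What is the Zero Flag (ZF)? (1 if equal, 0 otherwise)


Register state trace:
  MOV R3, 10  → R3 = 10
  MOV R0, 16  → R0 = 16
  CMP R3, R0  → computes 10 - 16 = -6
  Result is nonzero, so values are not equal
ZF = 0

0


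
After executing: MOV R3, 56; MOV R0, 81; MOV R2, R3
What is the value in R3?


Register state trace:
  MOV R3, 56  → R3 = 56
  MOV R0, 81  → R0 = 81
  MOV R2, R3  → R2 = 56
Final: R3 = 56

56


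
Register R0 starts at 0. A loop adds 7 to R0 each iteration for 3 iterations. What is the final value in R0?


Starting value: R0 = 0
  Iter 1: R0 = 0 + 7 = 7
  Iter 2: R0 = 7 + 7 = 14
  Iter 3: R0 = 14 + 7 = 21
Final: R0 = 21

21


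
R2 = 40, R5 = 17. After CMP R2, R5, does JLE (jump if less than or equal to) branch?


Trace:
  R2 = 40, R5 = 17
  CMP R2, R5  → compares 40 vs 17
  JLE checks: is 40 less than or equal to 17?
  40 > 17, so condition is false
Branch taken: No

No


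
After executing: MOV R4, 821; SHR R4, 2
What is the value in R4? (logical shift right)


Register state trace:
  MOV R4, 821  → R4 = 821
  SHR R4, 2  → R4 = 821 >> 2 = 821 // 2^2 = 205
Final: R4 = 205

205


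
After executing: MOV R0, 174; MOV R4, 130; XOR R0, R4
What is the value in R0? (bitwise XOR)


Register state trace:
  MOV R0, 174  → R0 = 174 (0b10101110)
  MOV R4, 130  → R4 = 130 (0b10000010)
  XOR R0, R4  → R0 = 174 XOR 130 = 44 (0b00101100)
Final: R0 = 44

44


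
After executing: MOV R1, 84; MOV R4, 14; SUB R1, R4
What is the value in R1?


Register state trace:
  MOV R1, 84  → R1 = 84
  MOV R4, 14  → R4 = 14
  SUB R1, R4  → R1 = 84 - 14 = 70
Final: R1 = 70

70


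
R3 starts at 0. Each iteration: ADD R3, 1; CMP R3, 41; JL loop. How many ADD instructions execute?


Loop trace (R3 starts at 0, target 41, step 1):
  ADD #1: R3 = 0 + 1 = 1  → 1 < 41, loop
  ADD #2: R3 = 1 + 1 = 2  → 2 < 41, loop
  ADD #3: R3 = 2 + 1 = 3  → 3 < 41, loop
  ADD #4: R3 = 3 + 1 = 4  → 4 < 41, loop
  ADD #5: R3 = 4 + 1 = 5  → 5 < 41, loop
  ADD #6: R3 = 5 + 1 = 6  → 6 < 41, loop
  ADD #7: R3 = 6 + 1 = 7  → 7 < 41, loop
  ADD #8: R3 = 7 + 1 = 8  → 8 < 41, loop
  ADD #9: R3 = 8 + 1 = 9  → 9 < 41, loop
  ADD #10: R3 = 9 + 1 = 10  → 10 < 41, loop
  ADD #11: R3 = 10 + 1 = 11  → 11 < 41, loop
  ADD #12: R3 = 11 + 1 = 12  → 12 < 41, loop
  ADD #13: R3 = 12 + 1 = 13  → 13 < 41, loop
  ADD #14: R3 = 13 + 1 = 14  → 14 < 41, loop
  ADD #15: R3 = 14 + 1 = 15  → 15 < 41, loop
  ADD #16: R3 = 15 + 1 = 16  → 16 < 41, loop
  ADD #17: R3 = 16 + 1 = 17  → 17 < 41, loop
  ADD #18: R3 = 17 + 1 = 18  → 18 < 41, loop
  ADD #19: R3 = 18 + 1 = 19  → 19 < 41, loop
  ADD #20: R3 = 19 + 1 = 20  → 20 < 41, loop
  ADD #21: R3 = 20 + 1 = 21  → 21 < 41, loop
  ADD #22: R3 = 21 + 1 = 22  → 22 < 41, loop
  ADD #23: R3 = 22 + 1 = 23  → 23 < 41, loop
  ADD #24: R3 = 23 + 1 = 24  → 24 < 41, loop
  ADD #25: R3 = 24 + 1 = 25  → 25 < 41, loop
  ADD #26: R3 = 25 + 1 = 26  → 26 < 41, loop
  ADD #27: R3 = 26 + 1 = 27  → 27 < 41, loop
  ADD #28: R3 = 27 + 1 = 28  → 28 < 41, loop
  ADD #29: R3 = 28 + 1 = 29  → 29 < 41, loop
  ADD #30: R3 = 29 + 1 = 30  → 30 < 41, loop
  ADD #31: R3 = 30 + 1 = 31  → 31 < 41, loop
  ADD #32: R3 = 31 + 1 = 32  → 32 < 41, loop
  ADD #33: R3 = 32 + 1 = 33  → 33 < 41, loop
  ADD #34: R3 = 33 + 1 = 34  → 34 < 41, loop
  ADD #35: R3 = 34 + 1 = 35  → 35 < 41, loop
  ADD #36: R3 = 35 + 1 = 36  → 36 < 41, loop
  ADD #37: R3 = 36 + 1 = 37  → 37 < 41, loop
  ADD #38: R3 = 37 + 1 = 38  → 38 < 41, loop
  ADD #39: R3 = 38 + 1 = 39  → 39 < 41, loop
  ADD #40: R3 = 39 + 1 = 40  → 40 < 41, loop
  ADD #41: R3 = 40 + 1 = 41  → 41 >= 41, exit
Total ADD instructions: 41

41


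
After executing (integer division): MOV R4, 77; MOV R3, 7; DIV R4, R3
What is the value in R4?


Register state trace:
  MOV R4, 77  → R4 = 77
  MOV R3, 7  → R3 = 7
  DIV R4, R3  → R4 = 77 // 7 = 11
Final: R4 = 11

11


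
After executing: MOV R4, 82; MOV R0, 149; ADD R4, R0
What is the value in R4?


Register state trace:
  MOV R4, 82  → R4 = 82
  MOV R0, 149  → R0 = 149
  ADD R4, R0  → R4 = 82 + 149 = 231
Final: R4 = 231

231


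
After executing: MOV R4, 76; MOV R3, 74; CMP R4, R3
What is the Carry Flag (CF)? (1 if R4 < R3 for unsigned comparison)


Register state trace:
  MOV R4, 76  → R4 = 76
  MOV R3, 74  → R3 = 74
  CMP R4, R3  → unsigned 76 - 74: no borrow
  76 >= 74, so CF = 0
CF = 0

0


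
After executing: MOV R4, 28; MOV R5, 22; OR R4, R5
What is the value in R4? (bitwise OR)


Register state trace:
  MOV R4, 28  → R4 = 28 (0b00011100)
  MOV R5, 22  → R5 = 22 (0b00010110)
  OR R4, R5   → R4 = 28 OR 22 = 30 (0b00011110)
Final: R4 = 30

30


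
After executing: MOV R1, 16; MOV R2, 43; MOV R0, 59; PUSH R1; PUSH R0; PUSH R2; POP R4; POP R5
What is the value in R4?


Stack trace (top is rightmost):
  MOV R1, 16  → R1 = 16
  MOV R2, 43  → R2 = 43
  MOV R0, 59  → R0 = 59
  PUSH R1  → stack: [16]
  PUSH R0  → stack: [16, 59]
  PUSH R2  → stack: [16, 59, 43]
  POP R4  → R4 = 43, stack: [16, 59]
  POP R5  → R5 = 59, stack: [16]
Final: R4 = 43

43


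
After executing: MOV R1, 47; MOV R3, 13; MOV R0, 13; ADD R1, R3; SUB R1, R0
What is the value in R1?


Register state trace:
  MOV R1, 47  → R1 = 47
  MOV R3, 13  → R3 = 13
  MOV R0, 13  → R0 = 13
  ADD R1, R3  → R1 = 47 + 13 = 60
  SUB R1, R0  → R1 = 60 - 13 = 47
Final: R1 = 47

47


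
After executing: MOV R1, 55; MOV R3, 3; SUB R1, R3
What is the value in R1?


Register state trace:
  MOV R1, 55  → R1 = 55
  MOV R3, 3  → R3 = 3
  SUB R1, R3  → R1 = 55 - 3 = 52
Final: R1 = 52

52


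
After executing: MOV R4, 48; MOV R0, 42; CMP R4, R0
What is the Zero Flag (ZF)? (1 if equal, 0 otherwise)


Register state trace:
  MOV R4, 48  → R4 = 48
  MOV R0, 42  → R0 = 42
  CMP R4, R0  → computes 48 - 42 = 6
  Result is nonzero, so values are not equal
ZF = 0

0


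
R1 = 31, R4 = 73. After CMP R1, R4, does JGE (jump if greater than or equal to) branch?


Trace:
  R1 = 31, R4 = 73
  CMP R1, R4  → compares 31 vs 73
  JGE checks: is 31 greater than or equal to 73?
  31 < 73, so condition is false
Branch taken: No

No


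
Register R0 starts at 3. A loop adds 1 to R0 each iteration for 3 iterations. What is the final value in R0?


Starting value: R0 = 3
  Iter 1: R0 = 3 + 1 = 4
  Iter 2: R0 = 4 + 1 = 5
  Iter 3: R0 = 5 + 1 = 6
Final: R0 = 6

6


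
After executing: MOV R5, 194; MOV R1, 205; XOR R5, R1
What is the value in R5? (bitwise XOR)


Register state trace:
  MOV R5, 194  → R5 = 194 (0b11000010)
  MOV R1, 205  → R1 = 205 (0b11001101)
  XOR R5, R1  → R5 = 194 XOR 205 = 15 (0b00001111)
Final: R5 = 15

15


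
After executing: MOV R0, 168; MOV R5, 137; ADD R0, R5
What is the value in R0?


Register state trace:
  MOV R0, 168  → R0 = 168
  MOV R5, 137  → R5 = 137
  ADD R0, R5  → R0 = 168 + 137 = 305
Final: R0 = 305

305


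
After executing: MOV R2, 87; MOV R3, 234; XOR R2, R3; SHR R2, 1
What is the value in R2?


Register state trace:
  MOV R2, 87  → R2 = 87 (0b01010111)
  MOV R3, 234  → R3 = 234 (0b11101010)
  XOR R2, R3  → R2 = 87 XOR 234 = 189 (0b10111101)
  SHR R2, 1  → R2 = 189 >> 1 = 94
Final: R2 = 94

94


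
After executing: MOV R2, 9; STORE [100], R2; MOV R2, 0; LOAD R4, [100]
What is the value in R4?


Register and memory trace:
  MOV R2, 9  → R2 = 9
  STORE [100], R2  → mem[100] = 9
  MOV R2, 0  → R2 = 0
  LOAD R4, [100]  → R4 = mem[100] = 9
Final: R4 = 9

9


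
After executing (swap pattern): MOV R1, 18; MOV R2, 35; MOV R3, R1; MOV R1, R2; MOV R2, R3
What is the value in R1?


Register state trace (swap pattern):
  MOV R1, 18  → R1 = 18
  MOV R2, 35  → R2 = 35
  MOV R3, R1  → R3 = 18  (save R1)
  MOV R1, R2  → R1 = 35  (R1 gets R2's value)
  MOV R2, R3  → R2 = 18  (R2 gets saved value)
Final: R1 = 35

35


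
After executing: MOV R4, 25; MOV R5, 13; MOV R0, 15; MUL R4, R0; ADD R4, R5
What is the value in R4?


Register state trace:
  MOV R4, 25  → R4 = 25
  MOV R5, 13  → R5 = 13
  MOV R0, 15  → R0 = 15
  MUL R4, R0  → R4 = 25 * 15 = 375
  ADD R4, R5  → R4 = 375 + 13 = 388
Final: R4 = 388

388


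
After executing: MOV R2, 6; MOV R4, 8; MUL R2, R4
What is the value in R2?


Register state trace:
  MOV R2, 6  → R2 = 6
  MOV R4, 8  → R4 = 8
  MUL R2, R4  → R2 = 6 * 8 = 48
Final: R2 = 48

48


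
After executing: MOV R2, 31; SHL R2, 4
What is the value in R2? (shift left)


Register state trace:
  MOV R2, 31  → R2 = 31
  SHL R2, 4  → R2 = 31 << 4 = 31 * 2^4 = 496
Final: R2 = 496

496


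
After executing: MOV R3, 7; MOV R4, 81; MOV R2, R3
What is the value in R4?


Register state trace:
  MOV R3, 7  → R3 = 7
  MOV R4, 81  → R4 = 81
  MOV R2, R3  → R2 = 7
Final: R4 = 81

81


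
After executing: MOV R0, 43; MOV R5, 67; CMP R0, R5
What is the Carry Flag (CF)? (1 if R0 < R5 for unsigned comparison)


Register state trace:
  MOV R0, 43  → R0 = 43
  MOV R5, 67  → R5 = 67
  CMP R0, R5  → unsigned 43 - 67: borrow occurs
  43 < 67, so CF = 1
CF = 1

1


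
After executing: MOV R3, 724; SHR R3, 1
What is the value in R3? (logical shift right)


Register state trace:
  MOV R3, 724  → R3 = 724
  SHR R3, 1  → R3 = 724 >> 1 = 724 // 2^1 = 362
Final: R3 = 362

362


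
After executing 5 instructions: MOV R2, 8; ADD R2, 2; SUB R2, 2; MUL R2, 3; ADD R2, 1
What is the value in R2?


Register state trace:
  MOV R2, 8  → R2 = 8
  ADD R2, 2  → R2 = 8 + 2 = 10
  SUB R2, 2  → R2 = 10 - 2 = 8
  MUL R2, 3  → R2 = 8 * 3 = 24
  ADD R2, 1  → R2 = 24 + 1 = 25
Final: R2 = 25

25


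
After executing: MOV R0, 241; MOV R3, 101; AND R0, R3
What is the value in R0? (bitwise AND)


Register state trace:
  MOV R0, 241  → R0 = 241 (0b11110001)
  MOV R3, 101  → R3 = 101 (0b01100101)
  AND R0, R3  → R0 = 241 AND 101 = 97 (0b01100001)
Final: R0 = 97

97


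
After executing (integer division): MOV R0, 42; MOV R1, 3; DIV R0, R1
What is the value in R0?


Register state trace:
  MOV R0, 42  → R0 = 42
  MOV R1, 3  → R1 = 3
  DIV R0, R1  → R0 = 42 // 3 = 14
Final: R0 = 14

14


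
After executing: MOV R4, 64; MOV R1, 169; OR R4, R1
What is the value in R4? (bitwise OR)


Register state trace:
  MOV R4, 64  → R4 = 64 (0b01000000)
  MOV R1, 169  → R1 = 169 (0b10101001)
  OR R4, R1   → R4 = 64 OR 169 = 233 (0b11101001)
Final: R4 = 233

233


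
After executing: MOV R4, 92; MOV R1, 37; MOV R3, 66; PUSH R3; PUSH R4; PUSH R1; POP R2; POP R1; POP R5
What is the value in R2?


Stack trace (top is rightmost):
  MOV R4, 92  → R4 = 92
  MOV R1, 37  → R1 = 37
  MOV R3, 66  → R3 = 66
  PUSH R3  → stack: [66]
  PUSH R4  → stack: [66, 92]
  PUSH R1  → stack: [66, 92, 37]
  POP R2  → R2 = 37, stack: [66, 92]
  POP R1  → R1 = 92, stack: [66]
  POP R5  → R5 = 66, stack: []
Final: R2 = 37

37


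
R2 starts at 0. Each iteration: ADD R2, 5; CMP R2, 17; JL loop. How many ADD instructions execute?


Loop trace (R2 starts at 0, target 17, step 5):
  ADD #1: R2 = 0 + 5 = 5  → 5 < 17, loop
  ADD #2: R2 = 5 + 5 = 10  → 10 < 17, loop
  ADD #3: R2 = 10 + 5 = 15  → 15 < 17, loop
  ADD #4: R2 = 15 + 5 = 20  → 20 >= 17, exit
Total ADD instructions: 4

4


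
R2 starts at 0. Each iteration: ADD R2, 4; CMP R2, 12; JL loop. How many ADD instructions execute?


Loop trace (R2 starts at 0, target 12, step 4):
  ADD #1: R2 = 0 + 4 = 4  → 4 < 12, loop
  ADD #2: R2 = 4 + 4 = 8  → 8 < 12, loop
  ADD #3: R2 = 8 + 4 = 12  → 12 >= 12, exit
Total ADD instructions: 3

3


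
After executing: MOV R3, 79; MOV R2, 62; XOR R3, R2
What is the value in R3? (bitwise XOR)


Register state trace:
  MOV R3, 79  → R3 = 79 (0b01001111)
  MOV R2, 62  → R2 = 62 (0b00111110)
  XOR R3, R2  → R3 = 79 XOR 62 = 113 (0b01110001)
Final: R3 = 113

113


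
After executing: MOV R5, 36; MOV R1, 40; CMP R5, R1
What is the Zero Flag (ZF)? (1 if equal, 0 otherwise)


Register state trace:
  MOV R5, 36  → R5 = 36
  MOV R1, 40  → R1 = 40
  CMP R5, R1  → computes 36 - 40 = -4
  Result is nonzero, so values are not equal
ZF = 0

0


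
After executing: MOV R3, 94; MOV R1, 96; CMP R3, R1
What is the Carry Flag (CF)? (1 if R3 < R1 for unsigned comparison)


Register state trace:
  MOV R3, 94  → R3 = 94
  MOV R1, 96  → R1 = 96
  CMP R3, R1  → unsigned 94 - 96: borrow occurs
  94 < 96, so CF = 1
CF = 1

1


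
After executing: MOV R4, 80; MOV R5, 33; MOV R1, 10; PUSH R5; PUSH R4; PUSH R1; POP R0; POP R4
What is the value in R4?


Stack trace (top is rightmost):
  MOV R4, 80  → R4 = 80
  MOV R5, 33  → R5 = 33
  MOV R1, 10  → R1 = 10
  PUSH R5  → stack: [33]
  PUSH R4  → stack: [33, 80]
  PUSH R1  → stack: [33, 80, 10]
  POP R0  → R0 = 10, stack: [33, 80]
  POP R4  → R4 = 80, stack: [33]
Final: R4 = 80

80


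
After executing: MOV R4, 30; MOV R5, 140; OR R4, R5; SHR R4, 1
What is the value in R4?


Register state trace:
  MOV R4, 30  → R4 = 30 (0b00011110)
  MOV R5, 140  → R5 = 140 (0b10001100)
  OR R4, R5  → R4 = 30 OR 140 = 158 (0b10011110)
  SHR R4, 1  → R4 = 158 >> 1 = 79
Final: R4 = 79

79


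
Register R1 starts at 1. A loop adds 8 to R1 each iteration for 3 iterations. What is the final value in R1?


Starting value: R1 = 1
  Iter 1: R1 = 1 + 8 = 9
  Iter 2: R1 = 9 + 8 = 17
  Iter 3: R1 = 17 + 8 = 25
Final: R1 = 25

25


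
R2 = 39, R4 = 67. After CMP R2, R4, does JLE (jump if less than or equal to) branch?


Trace:
  R2 = 39, R4 = 67
  CMP R2, R4  → compares 39 vs 67
  JLE checks: is 39 less than or equal to 67?
  39 < 67, so condition is true
Branch taken: Yes

Yes


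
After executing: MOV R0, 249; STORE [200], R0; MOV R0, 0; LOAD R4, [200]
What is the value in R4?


Register and memory trace:
  MOV R0, 249  → R0 = 249
  STORE [200], R0  → mem[200] = 249
  MOV R0, 0  → R0 = 0
  LOAD R4, [200]  → R4 = mem[200] = 249
Final: R4 = 249

249


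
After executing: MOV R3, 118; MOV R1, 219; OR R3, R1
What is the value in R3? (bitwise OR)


Register state trace:
  MOV R3, 118  → R3 = 118 (0b01110110)
  MOV R1, 219  → R1 = 219 (0b11011011)
  OR R3, R1   → R3 = 118 OR 219 = 255 (0b11111111)
Final: R3 = 255

255


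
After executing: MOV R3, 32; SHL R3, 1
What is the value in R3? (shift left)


Register state trace:
  MOV R3, 32  → R3 = 32
  SHL R3, 1  → R3 = 32 << 1 = 32 * 2^1 = 64
Final: R3 = 64

64


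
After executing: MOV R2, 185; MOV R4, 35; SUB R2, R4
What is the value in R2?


Register state trace:
  MOV R2, 185  → R2 = 185
  MOV R4, 35  → R4 = 35
  SUB R2, R4  → R2 = 185 - 35 = 150
Final: R2 = 150

150


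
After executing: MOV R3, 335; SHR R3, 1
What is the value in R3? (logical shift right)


Register state trace:
  MOV R3, 335  → R3 = 335
  SHR R3, 1  → R3 = 335 >> 1 = 335 // 2^1 = 167
Final: R3 = 167

167


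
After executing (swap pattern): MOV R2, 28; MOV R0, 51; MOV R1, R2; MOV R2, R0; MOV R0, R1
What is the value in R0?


Register state trace (swap pattern):
  MOV R2, 28  → R2 = 28
  MOV R0, 51  → R0 = 51
  MOV R1, R2  → R1 = 28  (save R2)
  MOV R2, R0  → R2 = 51  (R2 gets R0's value)
  MOV R0, R1  → R0 = 28  (R0 gets saved value)
Final: R0 = 28

28


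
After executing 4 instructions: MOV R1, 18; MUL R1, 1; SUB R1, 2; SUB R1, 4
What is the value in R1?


Register state trace:
  MOV R1, 18  → R1 = 18
  MUL R1, 1  → R1 = 18 * 1 = 18
  SUB R1, 2  → R1 = 18 - 2 = 16
  SUB R1, 4  → R1 = 16 - 4 = 12
Final: R1 = 12

12


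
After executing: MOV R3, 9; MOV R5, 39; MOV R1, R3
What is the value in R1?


Register state trace:
  MOV R3, 9  → R3 = 9
  MOV R5, 39  → R5 = 39
  MOV R1, R3  → R1 = 9
Final: R1 = 9

9


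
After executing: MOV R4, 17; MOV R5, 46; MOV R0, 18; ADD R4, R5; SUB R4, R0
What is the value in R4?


Register state trace:
  MOV R4, 17  → R4 = 17
  MOV R5, 46  → R5 = 46
  MOV R0, 18  → R0 = 18
  ADD R4, R5  → R4 = 17 + 46 = 63
  SUB R4, R0  → R4 = 63 - 18 = 45
Final: R4 = 45

45


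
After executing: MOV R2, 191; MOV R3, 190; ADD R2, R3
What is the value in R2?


Register state trace:
  MOV R2, 191  → R2 = 191
  MOV R3, 190  → R3 = 190
  ADD R2, R3  → R2 = 191 + 190 = 381
Final: R2 = 381

381


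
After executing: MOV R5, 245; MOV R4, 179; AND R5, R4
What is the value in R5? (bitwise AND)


Register state trace:
  MOV R5, 245  → R5 = 245 (0b11110101)
  MOV R4, 179  → R4 = 179 (0b10110011)
  AND R5, R4  → R5 = 245 AND 179 = 177 (0b10110001)
Final: R5 = 177

177


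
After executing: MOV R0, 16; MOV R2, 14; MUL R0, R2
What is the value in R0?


Register state trace:
  MOV R0, 16  → R0 = 16
  MOV R2, 14  → R2 = 14
  MUL R0, R2  → R0 = 16 * 14 = 224
Final: R0 = 224

224


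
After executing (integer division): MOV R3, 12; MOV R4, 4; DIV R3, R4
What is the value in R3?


Register state trace:
  MOV R3, 12  → R3 = 12
  MOV R4, 4  → R4 = 4
  DIV R3, R4  → R3 = 12 // 4 = 3
Final: R3 = 3

3
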